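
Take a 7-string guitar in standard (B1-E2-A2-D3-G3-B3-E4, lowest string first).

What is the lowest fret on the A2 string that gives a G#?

From A2, count semitones up the chromatic scale until reaching G#: A–A#–B–C–…–F#–G–G# — 11 steps.

11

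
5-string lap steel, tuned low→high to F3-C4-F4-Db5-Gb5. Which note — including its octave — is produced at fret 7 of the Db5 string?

Db5 is MIDI 73. Adding 7 gives 80, which is Ab5.
(Equivalently spelled G#5.)

Ab5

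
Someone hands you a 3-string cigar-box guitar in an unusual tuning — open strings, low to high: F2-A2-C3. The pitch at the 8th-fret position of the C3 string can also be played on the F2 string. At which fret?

15

C3 at fret 8 is C3 + 8 semitones = Ab3.
The open F2 string is 7 semitones below the open C3, so the same pitch on the F2 string lies at fret 8 + 7 = 15.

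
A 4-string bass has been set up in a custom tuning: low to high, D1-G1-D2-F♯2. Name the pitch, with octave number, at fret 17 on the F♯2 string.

F♯2 is MIDI 42. Adding 17 gives 59, which is B3.

B3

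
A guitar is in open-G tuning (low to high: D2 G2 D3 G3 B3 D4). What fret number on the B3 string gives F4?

6

F4 is 6 semitones above the open B3 (B–C–C#–D–D#–E–F), so it sits at fret 6.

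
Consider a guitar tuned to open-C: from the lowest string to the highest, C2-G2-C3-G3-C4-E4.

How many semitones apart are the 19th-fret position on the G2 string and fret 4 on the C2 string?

22 semitones

G2 at fret 19 → D4 (MIDI 62); C2 at fret 4 → E2 (MIDI 40).
62 − 40 = 22, so the two pitches are 22 semitones apart, with D4 the higher.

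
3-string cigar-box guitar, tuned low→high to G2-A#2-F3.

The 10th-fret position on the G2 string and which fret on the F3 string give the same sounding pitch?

0

G2 at fret 10 is G2 + 10 semitones = F3.
The open F3 string is 10 semitones above the open G2, so the same pitch on the F3 string lies at fret 10 − 10 = 0.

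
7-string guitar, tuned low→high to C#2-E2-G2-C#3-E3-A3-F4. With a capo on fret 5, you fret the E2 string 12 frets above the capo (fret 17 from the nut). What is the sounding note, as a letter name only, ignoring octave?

The capo raises the open E2 by 5 semitones to A2; fretting 12 more gives E2 + 5 + 12 = E2 + 17 semitones, landing on A.

A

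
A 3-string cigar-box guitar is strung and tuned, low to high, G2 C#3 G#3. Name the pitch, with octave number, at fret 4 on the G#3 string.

The open G#3 string plus 4 semitones: G#–A–A#–B–C.
The walk passes from B into C once, so the octave number goes from 3 to 4.

C4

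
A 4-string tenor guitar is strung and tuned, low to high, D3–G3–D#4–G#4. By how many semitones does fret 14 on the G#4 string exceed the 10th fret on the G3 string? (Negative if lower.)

G#4 at fret 14 → A#5 (MIDI 82); G3 at fret 10 → F4 (MIDI 65).
82 − 65 = 17, so the two pitches are 17 semitones apart.

17 semitones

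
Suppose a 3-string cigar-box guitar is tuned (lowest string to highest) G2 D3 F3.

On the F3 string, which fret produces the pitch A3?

4

A3 is 4 semitones above the open F3 (F–F#–G–G#–A), so it sits at fret 4.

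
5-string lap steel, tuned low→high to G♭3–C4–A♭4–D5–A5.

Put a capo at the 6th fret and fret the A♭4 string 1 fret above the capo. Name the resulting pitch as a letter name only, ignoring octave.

E♭

The capo raises the open A♭4 by 6 semitones to D5; fretting 1 more gives A♭4 + 6 + 1 = A♭4 + 7 semitones, landing on E♭.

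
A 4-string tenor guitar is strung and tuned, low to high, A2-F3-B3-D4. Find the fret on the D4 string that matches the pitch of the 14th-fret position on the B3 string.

11

B3 at fret 14 is B3 + 14 semitones = C♯5.
The open D4 string is 3 semitones above the open B3, so the same pitch on the D4 string lies at fret 14 − 3 = 11.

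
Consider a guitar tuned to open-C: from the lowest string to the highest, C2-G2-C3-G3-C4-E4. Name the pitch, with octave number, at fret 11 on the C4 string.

C4 is MIDI 60. Adding 11 gives 71, which is B4.

B4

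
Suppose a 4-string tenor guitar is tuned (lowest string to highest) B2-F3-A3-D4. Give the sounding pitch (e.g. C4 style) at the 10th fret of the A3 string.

G4

The open A3 string plus 10 semitones: A–Bb–B–C–…–F–Gb–G.
The walk passes from B into C once, so the octave number goes from 3 to 4.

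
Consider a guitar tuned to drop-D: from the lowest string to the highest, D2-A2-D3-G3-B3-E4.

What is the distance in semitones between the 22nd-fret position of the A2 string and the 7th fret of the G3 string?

5 semitones

A2 at fret 22 → G4 (MIDI 67); G3 at fret 7 → D4 (MIDI 62).
67 − 62 = 5, so the two pitches are 5 semitones apart, with G4 the higher.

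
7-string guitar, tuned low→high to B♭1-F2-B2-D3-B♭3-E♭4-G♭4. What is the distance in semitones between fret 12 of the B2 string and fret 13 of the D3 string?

B2 at fret 12 → B3 (MIDI 59); D3 at fret 13 → E♭4 (MIDI 63).
59 − 63 = -4, so the two pitches are 4 semitones apart, with E♭4 the higher.

4 semitones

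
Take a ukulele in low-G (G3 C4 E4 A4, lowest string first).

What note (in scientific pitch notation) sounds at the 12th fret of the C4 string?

Each fret is one semitone, so C4 + 12 = C5.

C5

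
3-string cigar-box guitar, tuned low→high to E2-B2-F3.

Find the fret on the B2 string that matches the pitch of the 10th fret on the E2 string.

Fret 10 on E2 is MIDI 40 + 10 = 50 (D3). On the B2 string (open MIDI 47), that pitch is 50 − 47 = fret 3.

3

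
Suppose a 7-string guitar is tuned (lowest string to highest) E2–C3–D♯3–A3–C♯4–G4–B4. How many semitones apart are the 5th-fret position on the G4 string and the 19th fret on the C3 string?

5 semitones

G4 at fret 5 → C5 (MIDI 72); C3 at fret 19 → G4 (MIDI 67).
72 − 67 = 5, so the two pitches are 5 semitones apart, with C5 the higher.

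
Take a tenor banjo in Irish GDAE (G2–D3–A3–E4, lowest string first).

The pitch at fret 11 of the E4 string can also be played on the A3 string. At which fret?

18

Fret 11 on E4 is MIDI 64 + 11 = 75 (D#5). On the A3 string (open MIDI 57), that pitch is 75 − 57 = fret 18.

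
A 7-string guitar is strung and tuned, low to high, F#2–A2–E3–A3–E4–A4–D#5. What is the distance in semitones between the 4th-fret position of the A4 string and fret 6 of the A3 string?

10 semitones

A4 at fret 4 → C#5 (MIDI 73); A3 at fret 6 → D#4 (MIDI 63).
73 − 63 = 10, so the two pitches are 10 semitones apart, with C#5 the higher.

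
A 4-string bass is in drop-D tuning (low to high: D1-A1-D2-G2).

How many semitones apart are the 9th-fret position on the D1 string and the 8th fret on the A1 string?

D1 at fret 9 → B1 (MIDI 35); A1 at fret 8 → F2 (MIDI 41).
35 − 41 = -6, so the two pitches are 6 semitones apart, with F2 the higher.

6 semitones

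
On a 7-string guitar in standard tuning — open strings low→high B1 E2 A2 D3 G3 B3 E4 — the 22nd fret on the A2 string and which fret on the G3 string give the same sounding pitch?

Fret 22 on A2 is MIDI 45 + 22 = 67 (G4). On the G3 string (open MIDI 55), that pitch is 67 − 55 = fret 12.

12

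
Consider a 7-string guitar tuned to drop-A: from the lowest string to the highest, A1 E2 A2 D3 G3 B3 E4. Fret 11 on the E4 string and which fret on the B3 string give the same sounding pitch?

Fret 11 on E4 is MIDI 64 + 11 = 75 (D♯5). On the B3 string (open MIDI 59), that pitch is 75 − 59 = fret 16.

16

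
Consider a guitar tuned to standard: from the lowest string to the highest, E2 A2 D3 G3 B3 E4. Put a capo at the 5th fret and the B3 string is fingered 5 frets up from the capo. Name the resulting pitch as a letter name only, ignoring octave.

The capo raises the open B3 by 5 semitones to E4; fretting 5 more gives B3 + 5 + 5 = B3 + 10 semitones, landing on A.

A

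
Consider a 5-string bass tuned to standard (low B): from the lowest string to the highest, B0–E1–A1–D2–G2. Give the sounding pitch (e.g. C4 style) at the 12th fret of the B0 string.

B1

Each fret is one semitone, so B0 + 12 = B1.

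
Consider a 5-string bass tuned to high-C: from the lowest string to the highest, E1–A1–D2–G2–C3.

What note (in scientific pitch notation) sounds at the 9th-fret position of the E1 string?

C♯2

The open E1 string plus 9 semitones: E–F–F#–G–G#–A–A#–B–C–C#.
The walk passes from B into C once, so the octave number goes from 1 to 2.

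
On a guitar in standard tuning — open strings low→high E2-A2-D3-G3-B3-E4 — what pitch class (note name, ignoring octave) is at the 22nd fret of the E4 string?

E4 is MIDI 64. Adding 22 gives 86; 86 mod 12 = 2, i.e. D.

D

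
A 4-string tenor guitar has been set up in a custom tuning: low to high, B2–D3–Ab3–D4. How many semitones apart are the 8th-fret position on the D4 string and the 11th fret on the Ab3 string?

D4 at fret 8 → Bb4 (MIDI 70); Ab3 at fret 11 → G4 (MIDI 67).
70 − 67 = 3, so the two pitches are 3 semitones apart, with Bb4 the higher.

3 semitones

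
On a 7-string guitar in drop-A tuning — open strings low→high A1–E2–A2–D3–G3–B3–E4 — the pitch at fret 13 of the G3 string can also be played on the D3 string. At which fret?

18

Fret 13 on G3 is MIDI 55 + 13 = 68 (G#4). On the D3 string (open MIDI 50), that pitch is 68 − 50 = fret 18.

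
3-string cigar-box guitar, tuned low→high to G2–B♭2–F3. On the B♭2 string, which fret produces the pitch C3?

2

C3 is 2 semitones above the open B♭2 (Bb–B–C), so it sits at fret 2.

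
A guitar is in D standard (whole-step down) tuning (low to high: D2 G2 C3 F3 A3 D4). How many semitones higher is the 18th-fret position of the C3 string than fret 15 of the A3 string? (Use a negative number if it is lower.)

-6 semitones

C3 at fret 18 → F#4 (MIDI 66); A3 at fret 15 → C5 (MIDI 72).
66 − 72 = -6, so the two pitches are 6 semitones apart.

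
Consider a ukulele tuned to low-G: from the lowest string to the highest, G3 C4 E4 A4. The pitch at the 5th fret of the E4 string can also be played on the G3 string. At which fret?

14

Fret 5 on E4 is MIDI 64 + 5 = 69 (A4). On the G3 string (open MIDI 55), that pitch is 69 − 55 = fret 14.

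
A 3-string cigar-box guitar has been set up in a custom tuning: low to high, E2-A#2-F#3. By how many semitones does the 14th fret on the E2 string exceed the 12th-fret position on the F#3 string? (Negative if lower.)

E2 at fret 14 → F#3 (MIDI 54); F#3 at fret 12 → F#4 (MIDI 66).
54 − 66 = -12, so the two pitches are 12 semitones apart.

-12 semitones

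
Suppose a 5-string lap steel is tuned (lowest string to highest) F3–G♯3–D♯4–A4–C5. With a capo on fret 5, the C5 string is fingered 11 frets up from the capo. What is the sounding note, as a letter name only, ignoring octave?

The capo raises the open C5 by 5 semitones to F5; fretting 11 more gives C5 + 5 + 11 = C5 + 16 semitones, landing on E.

E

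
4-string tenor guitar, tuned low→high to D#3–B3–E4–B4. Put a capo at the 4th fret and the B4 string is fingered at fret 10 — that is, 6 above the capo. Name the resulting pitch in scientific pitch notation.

The capo raises the open B4 by 4 semitones to D#5; fretting 6 more gives B4 + 4 + 6 = B4 + 10 semitones = A5.

A5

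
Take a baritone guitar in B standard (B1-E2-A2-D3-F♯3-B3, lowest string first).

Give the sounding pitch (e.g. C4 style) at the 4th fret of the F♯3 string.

The open F♯3 string plus 4 semitones: F#–G–G#–A–A#.
No B→C boundary is crossed, so the octave stays at 3.

A♯3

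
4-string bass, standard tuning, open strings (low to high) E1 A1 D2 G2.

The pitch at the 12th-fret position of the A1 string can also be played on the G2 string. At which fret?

2

Fret 12 on A1 is MIDI 33 + 12 = 45 (A2). On the G2 string (open MIDI 43), that pitch is 45 − 43 = fret 2.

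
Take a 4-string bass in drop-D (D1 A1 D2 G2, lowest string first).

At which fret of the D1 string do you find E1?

2

E1 is 2 semitones above the open D1 (D–D#–E), so it sits at fret 2.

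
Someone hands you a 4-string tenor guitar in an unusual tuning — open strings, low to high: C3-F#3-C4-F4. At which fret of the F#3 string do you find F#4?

F#4 is 12 semitones above the open F#3 (F#–G–G#–A–…–E–F–F#), so it sits at fret 12.

12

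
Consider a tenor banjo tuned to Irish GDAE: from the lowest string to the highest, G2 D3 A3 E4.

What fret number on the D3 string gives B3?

B3 is 9 semitones above the open D3 (D–D#–E–F–F#–G–G#–A–A#–B), so it sits at fret 9.

9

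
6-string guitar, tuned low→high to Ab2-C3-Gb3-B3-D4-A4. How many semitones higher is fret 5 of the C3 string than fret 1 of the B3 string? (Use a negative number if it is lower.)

C3 at fret 5 → F3 (MIDI 53); B3 at fret 1 → C4 (MIDI 60).
53 − 60 = -7, so the two pitches are 7 semitones apart.

-7 semitones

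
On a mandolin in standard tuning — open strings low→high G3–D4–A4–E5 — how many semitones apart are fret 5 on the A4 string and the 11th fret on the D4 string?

A4 at fret 5 → D5 (MIDI 74); D4 at fret 11 → C♯5 (MIDI 73).
74 − 73 = 1, so the two pitches are 1 semitone apart, with D5 the higher.

1 semitone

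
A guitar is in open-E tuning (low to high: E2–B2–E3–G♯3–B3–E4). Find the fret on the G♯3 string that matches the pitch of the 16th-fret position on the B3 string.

19

Fret 16 on B3 is MIDI 59 + 16 = 75 (D♯5). On the G♯3 string (open MIDI 56), that pitch is 75 − 56 = fret 19.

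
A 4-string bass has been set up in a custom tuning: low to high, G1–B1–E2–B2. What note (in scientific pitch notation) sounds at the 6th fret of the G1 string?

C#2

G1 is MIDI 31. Adding 6 gives 37, which is C#2.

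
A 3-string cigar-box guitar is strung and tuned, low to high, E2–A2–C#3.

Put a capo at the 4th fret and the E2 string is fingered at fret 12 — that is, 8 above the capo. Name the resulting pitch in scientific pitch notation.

E3

The capo raises the open E2 by 4 semitones to G#2; fretting 8 more gives E2 + 4 + 8 = E2 + 12 semitones = E3.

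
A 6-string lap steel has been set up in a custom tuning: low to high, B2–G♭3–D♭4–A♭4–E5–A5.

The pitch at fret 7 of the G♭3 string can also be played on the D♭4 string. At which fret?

0

G♭3 at fret 7 is G♭3 + 7 semitones = D♭4.
The open D♭4 string is 7 semitones above the open G♭3, so the same pitch on the D♭4 string lies at fret 7 − 7 = 0.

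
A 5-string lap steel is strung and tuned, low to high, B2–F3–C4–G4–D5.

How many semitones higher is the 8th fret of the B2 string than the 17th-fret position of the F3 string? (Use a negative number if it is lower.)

B2 at fret 8 → G3 (MIDI 55); F3 at fret 17 → A#4 (MIDI 70).
55 − 70 = -15, so the two pitches are 15 semitones apart.

-15 semitones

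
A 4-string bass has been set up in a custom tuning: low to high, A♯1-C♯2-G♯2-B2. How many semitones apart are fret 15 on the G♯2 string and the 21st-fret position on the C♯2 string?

1 semitone

G♯2 at fret 15 → B3 (MIDI 59); C♯2 at fret 21 → A♯3 (MIDI 58).
59 − 58 = 1, so the two pitches are 1 semitone apart, with B3 the higher.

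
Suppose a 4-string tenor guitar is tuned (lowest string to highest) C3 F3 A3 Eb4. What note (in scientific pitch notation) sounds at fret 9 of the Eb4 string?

The open Eb4 string plus 9 semitones: Eb–E–F–Gb–G–Ab–A–Bb–B–C.
The walk passes from B into C once, so the octave number goes from 4 to 5.

C5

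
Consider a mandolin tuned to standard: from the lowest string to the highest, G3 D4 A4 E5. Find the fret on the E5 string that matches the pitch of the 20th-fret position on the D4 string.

6

D4 at fret 20 is D4 + 20 semitones = A#5.
The open E5 string is 14 semitones above the open D4, so the same pitch on the E5 string lies at fret 20 − 14 = 6.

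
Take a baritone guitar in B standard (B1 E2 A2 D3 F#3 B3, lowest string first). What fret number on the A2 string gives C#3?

4

C#3 is 4 semitones above the open A2 (A–A#–B–C–C#), so it sits at fret 4.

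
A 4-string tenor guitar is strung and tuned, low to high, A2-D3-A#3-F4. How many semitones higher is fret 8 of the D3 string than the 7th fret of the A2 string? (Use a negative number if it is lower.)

D3 at fret 8 → A#3 (MIDI 58); A2 at fret 7 → E3 (MIDI 52).
58 − 52 = 6, so the two pitches are 6 semitones apart.

6 semitones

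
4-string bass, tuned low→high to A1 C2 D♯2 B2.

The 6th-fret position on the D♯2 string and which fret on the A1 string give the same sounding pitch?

Fret 6 on D♯2 is MIDI 39 + 6 = 45 (A2). On the A1 string (open MIDI 33), that pitch is 45 − 33 = fret 12.

12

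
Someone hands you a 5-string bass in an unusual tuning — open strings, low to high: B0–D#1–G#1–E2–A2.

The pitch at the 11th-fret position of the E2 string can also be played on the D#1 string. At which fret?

Fret 11 on E2 is MIDI 40 + 11 = 51 (D#3). On the D#1 string (open MIDI 27), that pitch is 51 − 27 = fret 24.

24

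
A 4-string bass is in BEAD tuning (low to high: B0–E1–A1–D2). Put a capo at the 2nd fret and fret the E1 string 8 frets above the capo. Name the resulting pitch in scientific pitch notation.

The capo raises the open E1 by 2 semitones to F♯1; fretting 8 more gives E1 + 2 + 8 = E1 + 10 semitones = D2.

D2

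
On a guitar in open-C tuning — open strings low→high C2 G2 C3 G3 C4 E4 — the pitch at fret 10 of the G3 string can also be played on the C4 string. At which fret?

5

Fret 10 on G3 is MIDI 55 + 10 = 65 (F4). On the C4 string (open MIDI 60), that pitch is 65 − 60 = fret 5.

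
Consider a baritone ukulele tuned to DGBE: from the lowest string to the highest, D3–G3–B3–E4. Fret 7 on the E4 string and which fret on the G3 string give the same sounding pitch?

16

Fret 7 on E4 is MIDI 64 + 7 = 71 (B4). On the G3 string (open MIDI 55), that pitch is 71 − 55 = fret 16.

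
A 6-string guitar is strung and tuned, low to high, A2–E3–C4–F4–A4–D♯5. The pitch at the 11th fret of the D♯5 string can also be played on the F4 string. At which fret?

21

D♯5 at fret 11 is D♯5 + 11 semitones = D6.
The open F4 string is 10 semitones below the open D♯5, so the same pitch on the F4 string lies at fret 11 + 10 = 21.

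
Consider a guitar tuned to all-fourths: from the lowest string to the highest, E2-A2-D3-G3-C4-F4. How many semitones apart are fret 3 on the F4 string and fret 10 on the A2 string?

F4 at fret 3 → G♯4 (MIDI 68); A2 at fret 10 → G3 (MIDI 55).
68 − 55 = 13, so the two pitches are 13 semitones apart, with G♯4 the higher.

13 semitones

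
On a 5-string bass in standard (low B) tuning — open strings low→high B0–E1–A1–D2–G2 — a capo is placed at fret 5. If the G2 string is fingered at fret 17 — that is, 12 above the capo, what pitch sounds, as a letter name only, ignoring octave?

The capo raises the open G2 by 5 semitones to C3; fretting 12 more gives G2 + 5 + 12 = G2 + 17 semitones, landing on C.

C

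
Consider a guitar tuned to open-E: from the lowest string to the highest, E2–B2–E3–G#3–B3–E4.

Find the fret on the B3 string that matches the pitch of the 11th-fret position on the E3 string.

E3 at fret 11 is E3 + 11 semitones = D#4.
The open B3 string is 7 semitones above the open E3, so the same pitch on the B3 string lies at fret 11 − 7 = 4.

4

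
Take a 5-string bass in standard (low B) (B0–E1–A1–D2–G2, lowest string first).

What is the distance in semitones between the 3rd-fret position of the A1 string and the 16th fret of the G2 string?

23 semitones

A1 at fret 3 → C2 (MIDI 36); G2 at fret 16 → B3 (MIDI 59).
36 − 59 = -23, so the two pitches are 23 semitones apart, with B3 the higher.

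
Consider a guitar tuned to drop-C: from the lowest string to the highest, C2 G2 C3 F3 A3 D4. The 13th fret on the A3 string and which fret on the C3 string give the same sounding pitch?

22

A3 at fret 13 is A3 + 13 semitones = A#4.
The open C3 string is 9 semitones below the open A3, so the same pitch on the C3 string lies at fret 13 + 9 = 22.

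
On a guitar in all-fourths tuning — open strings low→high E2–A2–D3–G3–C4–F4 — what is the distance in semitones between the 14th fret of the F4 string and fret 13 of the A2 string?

21 semitones

F4 at fret 14 → G5 (MIDI 79); A2 at fret 13 → A♯3 (MIDI 58).
79 − 58 = 21, so the two pitches are 21 semitones apart, with G5 the higher.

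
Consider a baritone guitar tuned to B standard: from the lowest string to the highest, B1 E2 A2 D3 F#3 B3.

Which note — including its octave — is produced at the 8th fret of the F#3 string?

D4

Each fret is one semitone, so F#3 + 8 = D4.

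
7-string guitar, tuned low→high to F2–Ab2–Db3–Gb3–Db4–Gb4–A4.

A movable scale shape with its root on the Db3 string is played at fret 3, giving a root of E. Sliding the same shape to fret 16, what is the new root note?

Moving from fret 3 to fret 16 shifts the root by 13 semitones.
E up 13 semitones is F.

F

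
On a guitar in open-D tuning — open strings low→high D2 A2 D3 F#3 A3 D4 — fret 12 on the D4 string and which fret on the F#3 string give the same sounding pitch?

D4 at fret 12 is D4 + 12 semitones = D5.
The open F#3 string is 8 semitones below the open D4, so the same pitch on the F#3 string lies at fret 12 + 8 = 20.

20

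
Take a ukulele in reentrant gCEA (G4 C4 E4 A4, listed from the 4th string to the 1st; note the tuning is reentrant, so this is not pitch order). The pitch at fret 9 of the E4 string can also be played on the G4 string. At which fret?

E4 at fret 9 is E4 + 9 semitones = C♯5.
The open G4 string is 3 semitones above the open E4, so the same pitch on the G4 string lies at fret 9 − 3 = 6.

6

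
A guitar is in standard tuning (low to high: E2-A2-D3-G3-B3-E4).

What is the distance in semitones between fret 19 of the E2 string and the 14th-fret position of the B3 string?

E2 at fret 19 → B3 (MIDI 59); B3 at fret 14 → C♯5 (MIDI 73).
59 − 73 = -14, so the two pitches are 14 semitones apart, with C♯5 the higher.

14 semitones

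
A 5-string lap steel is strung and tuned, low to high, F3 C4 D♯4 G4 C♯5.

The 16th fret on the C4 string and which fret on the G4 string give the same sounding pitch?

Fret 16 on C4 is MIDI 60 + 16 = 76 (E5). On the G4 string (open MIDI 67), that pitch is 76 − 67 = fret 9.

9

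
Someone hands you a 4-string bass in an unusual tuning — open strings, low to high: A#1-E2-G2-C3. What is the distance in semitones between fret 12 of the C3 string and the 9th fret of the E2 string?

11 semitones

C3 at fret 12 → C4 (MIDI 60); E2 at fret 9 → C#3 (MIDI 49).
60 − 49 = 11, so the two pitches are 11 semitones apart, with C4 the higher.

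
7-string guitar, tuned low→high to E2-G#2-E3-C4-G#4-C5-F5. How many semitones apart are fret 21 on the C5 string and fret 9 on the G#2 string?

C5 at fret 21 → A6 (MIDI 93); G#2 at fret 9 → F3 (MIDI 53).
93 − 53 = 40, so the two pitches are 40 semitones apart, with A6 the higher.

40 semitones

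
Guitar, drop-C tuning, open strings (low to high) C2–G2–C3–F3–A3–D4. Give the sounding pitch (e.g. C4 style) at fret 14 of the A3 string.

The open A3 string plus 14 semitones: A–A#–B–C–…–A–A#–B.
The walk passes from B into C once, so the octave number goes from 3 to 4.

B4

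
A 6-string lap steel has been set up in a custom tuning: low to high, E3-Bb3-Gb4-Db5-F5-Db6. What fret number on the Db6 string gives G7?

G7 is 18 semitones above the open Db6 (Db–D–Eb–E–…–F–Gb–G), so it sits at fret 18.

18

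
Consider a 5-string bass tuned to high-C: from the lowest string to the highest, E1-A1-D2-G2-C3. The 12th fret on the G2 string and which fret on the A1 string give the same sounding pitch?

22

Fret 12 on G2 is MIDI 43 + 12 = 55 (G3). On the A1 string (open MIDI 33), that pitch is 55 − 33 = fret 22.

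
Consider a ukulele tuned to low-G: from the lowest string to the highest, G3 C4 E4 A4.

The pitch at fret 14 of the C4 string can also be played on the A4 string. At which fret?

5

Fret 14 on C4 is MIDI 60 + 14 = 74 (D5). On the A4 string (open MIDI 69), that pitch is 74 − 69 = fret 5.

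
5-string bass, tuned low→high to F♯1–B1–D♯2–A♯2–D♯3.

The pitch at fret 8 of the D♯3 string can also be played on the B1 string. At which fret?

24

Fret 8 on D♯3 is MIDI 51 + 8 = 59 (B3). On the B1 string (open MIDI 35), that pitch is 59 − 35 = fret 24.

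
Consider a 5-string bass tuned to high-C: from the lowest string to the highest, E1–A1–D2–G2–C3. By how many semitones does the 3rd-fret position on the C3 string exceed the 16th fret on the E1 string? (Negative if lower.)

C3 at fret 3 → D♯3 (MIDI 51); E1 at fret 16 → G♯2 (MIDI 44).
51 − 44 = 7, so the two pitches are 7 semitones apart.

7 semitones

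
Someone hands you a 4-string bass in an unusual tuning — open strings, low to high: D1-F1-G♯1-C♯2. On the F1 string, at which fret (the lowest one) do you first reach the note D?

From F1, count semitones up the chromatic scale until reaching D: F–F#–G–G#–A–A#–B–C–C#–D — 9 steps.

9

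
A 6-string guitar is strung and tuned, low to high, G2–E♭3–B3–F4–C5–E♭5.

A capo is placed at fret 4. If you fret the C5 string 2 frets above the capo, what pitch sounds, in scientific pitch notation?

G♭5

The capo raises the open C5 by 4 semitones to E5; fretting 2 more gives C5 + 4 + 2 = C5 + 6 semitones = G♭5.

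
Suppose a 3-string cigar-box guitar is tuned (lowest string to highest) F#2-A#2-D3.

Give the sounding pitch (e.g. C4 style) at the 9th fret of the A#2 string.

Each fret is one semitone, so A#2 + 9 = G3.

G3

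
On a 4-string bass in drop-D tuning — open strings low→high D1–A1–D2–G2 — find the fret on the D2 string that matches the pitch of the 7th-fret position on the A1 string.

2

A1 at fret 7 is A1 + 7 semitones = E2.
The open D2 string is 5 semitones above the open A1, so the same pitch on the D2 string lies at fret 7 − 5 = 2.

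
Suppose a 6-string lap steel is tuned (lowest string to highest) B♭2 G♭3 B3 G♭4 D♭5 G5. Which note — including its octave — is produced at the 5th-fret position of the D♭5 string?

D♭5 is MIDI 73. Adding 5 gives 78, which is G♭5.
(Equivalently spelled F♯5.)

G♭5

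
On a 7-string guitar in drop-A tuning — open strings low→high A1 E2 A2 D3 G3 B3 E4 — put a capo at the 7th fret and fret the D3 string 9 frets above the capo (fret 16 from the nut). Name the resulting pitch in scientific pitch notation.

F♯4

The capo raises the open D3 by 7 semitones to A3; fretting 9 more gives D3 + 7 + 9 = D3 + 16 semitones = F♯4.
(Also written G♭.)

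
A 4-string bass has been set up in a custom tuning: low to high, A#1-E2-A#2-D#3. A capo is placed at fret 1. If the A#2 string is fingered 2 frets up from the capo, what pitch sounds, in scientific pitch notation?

The capo raises the open A#2 by 1 semitone to B2; fretting 2 more gives A#2 + 1 + 2 = A#2 + 3 semitones = C#3.
(Also written Db.)

C#3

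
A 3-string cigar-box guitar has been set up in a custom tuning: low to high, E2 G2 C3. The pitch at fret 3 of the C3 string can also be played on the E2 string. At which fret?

11

Fret 3 on C3 is MIDI 48 + 3 = 51 (D#3). On the E2 string (open MIDI 40), that pitch is 51 − 40 = fret 11.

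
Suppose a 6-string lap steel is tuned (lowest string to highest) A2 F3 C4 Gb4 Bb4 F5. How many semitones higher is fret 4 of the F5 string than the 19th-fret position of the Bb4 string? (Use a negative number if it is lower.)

F5 at fret 4 → A5 (MIDI 81); Bb4 at fret 19 → F6 (MIDI 89).
81 − 89 = -8, so the two pitches are 8 semitones apart.

-8 semitones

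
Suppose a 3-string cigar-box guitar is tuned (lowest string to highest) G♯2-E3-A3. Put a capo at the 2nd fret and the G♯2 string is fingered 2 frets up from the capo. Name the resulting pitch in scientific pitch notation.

C3

The capo raises the open G♯2 by 2 semitones to A♯2; fretting 2 more gives G♯2 + 2 + 2 = G♯2 + 4 semitones = C3.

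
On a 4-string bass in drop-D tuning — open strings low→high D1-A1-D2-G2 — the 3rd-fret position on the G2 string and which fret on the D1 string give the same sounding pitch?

G2 at fret 3 is G2 + 3 semitones = A#2.
The open D1 string is 17 semitones below the open G2, so the same pitch on the D1 string lies at fret 3 + 17 = 20.

20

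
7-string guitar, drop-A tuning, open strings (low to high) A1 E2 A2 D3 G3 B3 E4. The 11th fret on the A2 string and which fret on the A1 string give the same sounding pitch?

A2 at fret 11 is A2 + 11 semitones = G#3.
The open A1 string is 12 semitones below the open A2, so the same pitch on the A1 string lies at fret 11 + 12 = 23.

23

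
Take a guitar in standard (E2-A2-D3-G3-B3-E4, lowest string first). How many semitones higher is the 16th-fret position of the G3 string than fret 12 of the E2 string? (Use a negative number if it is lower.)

G3 at fret 16 → B4 (MIDI 71); E2 at fret 12 → E3 (MIDI 52).
71 − 52 = 19, so the two pitches are 19 semitones apart.

19 semitones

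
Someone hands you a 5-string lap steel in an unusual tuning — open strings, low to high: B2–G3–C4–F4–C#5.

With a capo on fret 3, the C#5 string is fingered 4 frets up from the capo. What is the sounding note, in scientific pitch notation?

G#5

The capo raises the open C#5 by 3 semitones to E5; fretting 4 more gives C#5 + 3 + 4 = C#5 + 7 semitones = G#5.
(Also written Ab.)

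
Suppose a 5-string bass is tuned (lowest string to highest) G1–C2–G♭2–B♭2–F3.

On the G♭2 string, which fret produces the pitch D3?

8

D3 is 8 semitones above the open G♭2 (Gb–G–Ab–A–Bb–B–C–Db–D), so it sits at fret 8.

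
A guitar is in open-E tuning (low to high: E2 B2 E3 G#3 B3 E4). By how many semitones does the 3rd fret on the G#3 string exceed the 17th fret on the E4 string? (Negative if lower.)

-22 semitones

G#3 at fret 3 → B3 (MIDI 59); E4 at fret 17 → A5 (MIDI 81).
59 − 81 = -22, so the two pitches are 22 semitones apart.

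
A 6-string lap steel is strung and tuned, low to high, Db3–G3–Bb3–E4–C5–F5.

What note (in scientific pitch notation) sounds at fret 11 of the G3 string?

G3 is MIDI 55. Adding 11 gives 66, which is Gb4.
(Equivalently spelled F#4.)

Gb4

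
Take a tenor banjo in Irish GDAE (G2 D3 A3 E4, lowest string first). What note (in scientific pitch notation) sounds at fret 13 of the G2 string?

G#3

The open G2 string plus 13 semitones: G–G#–A–A#–…–F#–G–G#.
The walk passes from B into C once, so the octave number goes from 2 to 3.
(Equivalently spelled Ab3.)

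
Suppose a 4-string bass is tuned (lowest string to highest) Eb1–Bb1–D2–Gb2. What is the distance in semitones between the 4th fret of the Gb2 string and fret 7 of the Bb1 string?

Gb2 at fret 4 → Bb2 (MIDI 46); Bb1 at fret 7 → F2 (MIDI 41).
46 − 41 = 5, so the two pitches are 5 semitones apart, with Bb2 the higher.

5 semitones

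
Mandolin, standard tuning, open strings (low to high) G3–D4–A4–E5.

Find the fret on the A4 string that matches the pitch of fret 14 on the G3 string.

0

G3 at fret 14 is G3 + 14 semitones = A4.
The open A4 string is 14 semitones above the open G3, so the same pitch on the A4 string lies at fret 14 − 14 = 0.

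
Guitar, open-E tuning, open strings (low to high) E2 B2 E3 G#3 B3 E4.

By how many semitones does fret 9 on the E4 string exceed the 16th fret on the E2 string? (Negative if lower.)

E4 at fret 9 → C#5 (MIDI 73); E2 at fret 16 → G#3 (MIDI 56).
73 − 56 = 17, so the two pitches are 17 semitones apart.

17 semitones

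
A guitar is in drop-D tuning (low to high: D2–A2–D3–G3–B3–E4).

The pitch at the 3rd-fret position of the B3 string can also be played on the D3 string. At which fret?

Fret 3 on B3 is MIDI 59 + 3 = 62 (D4). On the D3 string (open MIDI 50), that pitch is 62 − 50 = fret 12.

12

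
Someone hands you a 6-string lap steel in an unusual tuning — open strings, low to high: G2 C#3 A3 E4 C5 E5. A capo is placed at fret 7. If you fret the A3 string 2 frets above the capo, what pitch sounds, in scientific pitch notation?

F#4

The capo raises the open A3 by 7 semitones to E4; fretting 2 more gives A3 + 7 + 2 = A3 + 9 semitones = F#4.
(Also written Gb.)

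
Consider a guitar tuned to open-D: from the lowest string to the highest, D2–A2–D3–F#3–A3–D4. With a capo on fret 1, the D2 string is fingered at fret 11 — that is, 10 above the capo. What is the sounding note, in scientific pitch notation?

The capo raises the open D2 by 1 semitone to D#2; fretting 10 more gives D2 + 1 + 10 = D2 + 11 semitones = C#3.
(Also written Db.)

C#3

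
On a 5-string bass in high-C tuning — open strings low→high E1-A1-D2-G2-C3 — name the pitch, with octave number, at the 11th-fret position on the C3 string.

C3 is MIDI 48. Adding 11 gives 59, which is B3.

B3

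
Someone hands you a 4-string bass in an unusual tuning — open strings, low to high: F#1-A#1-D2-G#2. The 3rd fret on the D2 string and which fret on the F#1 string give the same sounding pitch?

11

D2 at fret 3 is D2 + 3 semitones = F2.
The open F#1 string is 8 semitones below the open D2, so the same pitch on the F#1 string lies at fret 3 + 8 = 11.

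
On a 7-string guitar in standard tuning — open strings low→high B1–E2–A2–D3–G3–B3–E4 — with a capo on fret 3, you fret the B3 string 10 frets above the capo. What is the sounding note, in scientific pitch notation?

The capo raises the open B3 by 3 semitones to D4; fretting 10 more gives B3 + 3 + 10 = B3 + 13 semitones = C5.

C5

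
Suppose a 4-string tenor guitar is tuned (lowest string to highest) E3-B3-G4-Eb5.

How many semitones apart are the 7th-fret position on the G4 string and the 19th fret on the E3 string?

G4 at fret 7 → D5 (MIDI 74); E3 at fret 19 → B4 (MIDI 71).
74 − 71 = 3, so the two pitches are 3 semitones apart, with D5 the higher.

3 semitones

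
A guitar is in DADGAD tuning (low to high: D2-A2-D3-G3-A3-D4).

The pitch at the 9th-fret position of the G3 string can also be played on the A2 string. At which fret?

G3 at fret 9 is G3 + 9 semitones = E4.
The open A2 string is 10 semitones below the open G3, so the same pitch on the A2 string lies at fret 9 + 10 = 19.

19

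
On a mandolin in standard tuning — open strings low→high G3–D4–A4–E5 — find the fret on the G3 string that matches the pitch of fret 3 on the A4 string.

A4 at fret 3 is A4 + 3 semitones = C5.
The open G3 string is 14 semitones below the open A4, so the same pitch on the G3 string lies at fret 3 + 14 = 17.

17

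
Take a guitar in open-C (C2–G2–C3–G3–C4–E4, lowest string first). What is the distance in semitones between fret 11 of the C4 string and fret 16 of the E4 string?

9 semitones

C4 at fret 11 → B4 (MIDI 71); E4 at fret 16 → G#5 (MIDI 80).
71 − 80 = -9, so the two pitches are 9 semitones apart, with G#5 the higher.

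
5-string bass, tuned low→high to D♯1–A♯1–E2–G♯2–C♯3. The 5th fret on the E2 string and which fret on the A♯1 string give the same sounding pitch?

E2 at fret 5 is E2 + 5 semitones = A2.
The open A♯1 string is 6 semitones below the open E2, so the same pitch on the A♯1 string lies at fret 5 + 6 = 11.

11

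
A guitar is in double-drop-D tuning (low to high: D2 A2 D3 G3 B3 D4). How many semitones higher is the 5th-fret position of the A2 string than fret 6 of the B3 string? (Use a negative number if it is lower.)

-15 semitones

A2 at fret 5 → D3 (MIDI 50); B3 at fret 6 → F4 (MIDI 65).
50 − 65 = -15, so the two pitches are 15 semitones apart.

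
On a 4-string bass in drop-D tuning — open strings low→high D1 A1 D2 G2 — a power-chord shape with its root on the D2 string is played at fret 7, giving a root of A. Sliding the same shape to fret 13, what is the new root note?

D#

Moving from fret 7 to fret 13 shifts the root by 6 semitones.
A up 6 semitones is D#.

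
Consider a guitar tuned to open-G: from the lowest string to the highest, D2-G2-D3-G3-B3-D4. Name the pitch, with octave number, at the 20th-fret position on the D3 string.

A♯4

Each fret is one semitone, so D3 + 20 = A♯4.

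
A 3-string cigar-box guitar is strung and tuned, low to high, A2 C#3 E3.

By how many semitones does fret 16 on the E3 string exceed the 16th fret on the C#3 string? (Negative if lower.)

3 semitones

E3 at fret 16 → G#4 (MIDI 68); C#3 at fret 16 → F4 (MIDI 65).
68 − 65 = 3, so the two pitches are 3 semitones apart.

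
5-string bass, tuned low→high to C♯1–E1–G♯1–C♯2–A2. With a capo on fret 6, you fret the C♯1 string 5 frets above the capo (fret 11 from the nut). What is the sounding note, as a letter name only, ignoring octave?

The capo raises the open C♯1 by 6 semitones to G1; fretting 5 more gives C♯1 + 6 + 5 = C♯1 + 11 semitones, landing on C.

C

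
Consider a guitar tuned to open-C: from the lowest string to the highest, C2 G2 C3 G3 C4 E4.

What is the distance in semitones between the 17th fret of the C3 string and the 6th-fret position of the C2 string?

C3 at fret 17 → F4 (MIDI 65); C2 at fret 6 → F#2 (MIDI 42).
65 − 42 = 23, so the two pitches are 23 semitones apart, with F4 the higher.

23 semitones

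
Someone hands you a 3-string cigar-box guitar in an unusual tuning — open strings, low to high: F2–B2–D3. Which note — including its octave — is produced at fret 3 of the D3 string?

D3 is MIDI 50. Adding 3 gives 53, which is F3.

F3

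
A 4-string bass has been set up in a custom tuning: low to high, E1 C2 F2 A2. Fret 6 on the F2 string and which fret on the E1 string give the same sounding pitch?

19

F2 at fret 6 is F2 + 6 semitones = B2.
The open E1 string is 13 semitones below the open F2, so the same pitch on the E1 string lies at fret 6 + 13 = 19.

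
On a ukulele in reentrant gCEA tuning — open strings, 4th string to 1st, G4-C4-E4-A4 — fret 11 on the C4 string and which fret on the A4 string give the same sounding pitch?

2

Fret 11 on C4 is MIDI 60 + 11 = 71 (B4). On the A4 string (open MIDI 69), that pitch is 71 − 69 = fret 2.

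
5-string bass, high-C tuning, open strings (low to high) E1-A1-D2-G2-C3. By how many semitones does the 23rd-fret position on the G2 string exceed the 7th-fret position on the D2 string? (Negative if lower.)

21 semitones

G2 at fret 23 → F#4 (MIDI 66); D2 at fret 7 → A2 (MIDI 45).
66 − 45 = 21, so the two pitches are 21 semitones apart.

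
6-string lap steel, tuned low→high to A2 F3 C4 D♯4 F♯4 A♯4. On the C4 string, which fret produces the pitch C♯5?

13

C♯5 is 13 semitones above the open C4 (C–C#–D–D#–…–B–C–C#), so it sits at fret 13.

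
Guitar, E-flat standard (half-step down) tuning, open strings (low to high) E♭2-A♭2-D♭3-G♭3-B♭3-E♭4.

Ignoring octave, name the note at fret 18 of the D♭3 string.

G

Each fret is one semitone, so D♭3 + 18 = G.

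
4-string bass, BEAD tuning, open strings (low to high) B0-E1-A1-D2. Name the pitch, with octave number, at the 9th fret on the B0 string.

G#1

The open B0 string plus 9 semitones: B–C–C#–D–D#–E–F–F#–G–G#.
The walk passes from B into C once, so the octave number goes from 0 to 1.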